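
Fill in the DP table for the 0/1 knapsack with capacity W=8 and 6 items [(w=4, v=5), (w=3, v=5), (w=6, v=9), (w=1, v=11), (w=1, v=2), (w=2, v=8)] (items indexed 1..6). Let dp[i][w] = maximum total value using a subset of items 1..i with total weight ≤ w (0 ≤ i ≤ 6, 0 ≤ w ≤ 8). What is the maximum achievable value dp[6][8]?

i\w   0   1   2   3   4   5   6   7   8
  0   0   0   0   0   0   0   0   0   0
  1   0   0   0   0   5   5   5   5   5
  2   0   0   0   5   5   5   5  10  10
  3   0   0   0   5   5   5   9  10  10
  4   0  11  11  11  16  16  16  20  21
  5   0  11  13  13  16  18  18  20  22
  6   0  11  13  19  21  21  24  26  26

26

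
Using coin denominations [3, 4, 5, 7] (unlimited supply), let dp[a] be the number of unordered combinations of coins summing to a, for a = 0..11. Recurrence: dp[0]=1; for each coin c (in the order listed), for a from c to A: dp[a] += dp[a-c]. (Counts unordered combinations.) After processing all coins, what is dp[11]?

3

after  coin     0     1     2     3     4     5     6     7     8     9    10    11
          3     1     0     0     1     0     0     1     0     0     1     0     0
          4     1     0     0     1     1     0     1     1     1     1     1     1
          5     1     0     0     1     1     1     1     1     2     2     2     2
          7     1     0     0     1     1     1     1     2     2     2     3     3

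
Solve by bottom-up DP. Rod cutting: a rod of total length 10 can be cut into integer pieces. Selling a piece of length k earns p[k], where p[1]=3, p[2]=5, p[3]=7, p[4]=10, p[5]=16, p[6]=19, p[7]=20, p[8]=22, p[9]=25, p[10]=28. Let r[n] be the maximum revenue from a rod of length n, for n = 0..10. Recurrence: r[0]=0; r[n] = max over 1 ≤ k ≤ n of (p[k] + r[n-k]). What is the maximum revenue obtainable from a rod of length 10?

   n    0    1    2    3    4    5    6    7    8    9   10
r[n]    0    3    6    9   12   16   19   22   25   28   32

32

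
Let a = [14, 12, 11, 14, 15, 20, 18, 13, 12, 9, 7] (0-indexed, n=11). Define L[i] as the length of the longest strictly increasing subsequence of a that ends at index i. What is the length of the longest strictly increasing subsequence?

4

   i    0    1    2    3    4    5    6    7    8    9   10
a[i]   14   12   11   14   15   20   18   13   12    9    7
L[i]    1    1    1    2    3    4    4    2    2    1    1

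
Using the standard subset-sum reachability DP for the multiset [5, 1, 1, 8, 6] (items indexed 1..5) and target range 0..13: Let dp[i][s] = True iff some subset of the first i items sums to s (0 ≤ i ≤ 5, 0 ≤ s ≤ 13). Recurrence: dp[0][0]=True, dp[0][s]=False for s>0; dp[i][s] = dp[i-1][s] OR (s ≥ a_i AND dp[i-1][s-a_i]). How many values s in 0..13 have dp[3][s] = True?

6

i\s   0   1   2   3   4   5   6   7   8   9  10  11  12  13
  0   T   F   F   F   F   F   F   F   F   F   F   F   F   F
  1   T   F   F   F   F   T   F   F   F   F   F   F   F   F
  2   T   T   F   F   F   T   T   F   F   F   F   F   F   F
  3   T   T   T   F   F   T   T   T   F   F   F   F   F   F
  4   T   T   T   F   F   T   T   T   T   T   T   F   F   T
  5   T   T   T   F   F   T   T   T   T   T   T   T   T   T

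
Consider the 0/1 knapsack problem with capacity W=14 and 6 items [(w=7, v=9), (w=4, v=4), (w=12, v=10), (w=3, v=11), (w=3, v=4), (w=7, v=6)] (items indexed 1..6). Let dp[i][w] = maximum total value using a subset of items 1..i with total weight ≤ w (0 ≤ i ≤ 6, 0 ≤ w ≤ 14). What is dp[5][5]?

i\w   0   1   2   3   4   5   6   7   8   9  10  11  12  13  14
  0   0   0   0   0   0   0   0   0   0   0   0   0   0   0   0
  1   0   0   0   0   0   0   0   9   9   9   9   9   9   9   9
  2   0   0   0   0   4   4   4   9   9   9   9  13  13  13  13
  3   0   0   0   0   4   4   4   9   9   9   9  13  13  13  13
  4   0   0   0  11  11  11  11  15  15  15  20  20  20  20  24
  5   0   0   0  11  11  11  15  15  15  15  20  20  20  24  24
  6   0   0   0  11  11  11  15  15  15  15  20  20  20  24  24

11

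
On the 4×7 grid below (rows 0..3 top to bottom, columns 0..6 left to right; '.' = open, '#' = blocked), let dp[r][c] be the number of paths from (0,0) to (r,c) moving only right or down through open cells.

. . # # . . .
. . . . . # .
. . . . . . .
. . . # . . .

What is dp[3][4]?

r\c   0   1   2   3   4   5   6
  0   1   1   0   0   0   0   0
  1   1   2   2   2   2   0   0
  2   1   3   5   7   9   9   9
  3   1   4   9   0   9  18  27

9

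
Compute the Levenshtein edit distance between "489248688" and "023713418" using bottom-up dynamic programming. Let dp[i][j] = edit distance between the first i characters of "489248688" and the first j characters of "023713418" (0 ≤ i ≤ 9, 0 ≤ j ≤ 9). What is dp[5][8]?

   ''  0  2  3  7  1  3  4  1  8
''  0  1  2  3  4  5  6  7  8  9
 4  1  1  2  3  4  5  6  6  7  8
 8  2  2  2  3  4  5  6  7  7  7
 9  3  3  3  3  4  5  6  7  8  8
 2  4  4  3  4  4  5  6  7  8  9
 4  5  5  4  4  5  5  6  6  7  8
 8  6  6  5  5  5  6  6  7  7  7
 6  7  7  6  6  6  6  7  7  8  8
 8  8  8  7  7  7  7  7  8  8  8
 8  9  9  8  8  8  8  8  8  9  8

7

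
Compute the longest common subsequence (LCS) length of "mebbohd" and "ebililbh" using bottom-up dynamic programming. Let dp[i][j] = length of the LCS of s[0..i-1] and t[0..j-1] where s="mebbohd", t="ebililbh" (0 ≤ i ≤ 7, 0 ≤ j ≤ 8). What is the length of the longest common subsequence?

   ''  e  b  i  l  i  l  b  h
''  0  0  0  0  0  0  0  0  0
 m  0  0  0  0  0  0  0  0  0
 e  0  1  1  1  1  1  1  1  1
 b  0  1  2  2  2  2  2  2  2
 b  0  1  2  2  2  2  2  3  3
 o  0  1  2  2  2  2  2  3  3
 h  0  1  2  2  2  2  2  3  4
 d  0  1  2  2  2  2  2  3  4

4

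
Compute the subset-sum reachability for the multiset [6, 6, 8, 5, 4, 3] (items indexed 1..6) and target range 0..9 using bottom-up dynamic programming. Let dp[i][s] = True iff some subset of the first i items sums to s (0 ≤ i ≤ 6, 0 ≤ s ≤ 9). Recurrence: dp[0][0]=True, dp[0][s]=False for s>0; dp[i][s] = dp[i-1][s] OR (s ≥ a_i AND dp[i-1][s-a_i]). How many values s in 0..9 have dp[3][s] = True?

3

i\s   0   1   2   3   4   5   6   7   8   9
  0   T   F   F   F   F   F   F   F   F   F
  1   T   F   F   F   F   F   T   F   F   F
  2   T   F   F   F   F   F   T   F   F   F
  3   T   F   F   F   F   F   T   F   T   F
  4   T   F   F   F   F   T   T   F   T   F
  5   T   F   F   F   T   T   T   F   T   T
  6   T   F   F   T   T   T   T   T   T   T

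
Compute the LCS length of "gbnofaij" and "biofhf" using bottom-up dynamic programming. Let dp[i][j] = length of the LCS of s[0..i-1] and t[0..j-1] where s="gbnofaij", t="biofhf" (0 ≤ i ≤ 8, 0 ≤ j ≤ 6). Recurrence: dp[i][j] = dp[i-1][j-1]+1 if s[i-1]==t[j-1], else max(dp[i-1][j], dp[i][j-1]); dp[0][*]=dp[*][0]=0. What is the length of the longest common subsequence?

3

   ''  b  i  o  f  h  f
''  0  0  0  0  0  0  0
 g  0  0  0  0  0  0  0
 b  0  1  1  1  1  1  1
 n  0  1  1  1  1  1  1
 o  0  1  1  2  2  2  2
 f  0  1  1  2  3  3  3
 a  0  1  1  2  3  3  3
 i  0  1  2  2  3  3  3
 j  0  1  2  2  3  3  3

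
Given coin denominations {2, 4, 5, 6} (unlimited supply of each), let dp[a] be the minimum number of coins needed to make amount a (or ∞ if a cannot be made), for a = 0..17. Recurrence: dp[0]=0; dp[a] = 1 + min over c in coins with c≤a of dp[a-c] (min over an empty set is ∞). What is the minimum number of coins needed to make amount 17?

3

 a  0  1  2  3  4  5  6  7  8  9 10 11 12 13 14 15 16 17
dp  0  -  1  -  1  1  1  2  2  2  2  2  2  3  3  3  3  3
(- denotes ∞ / unreachable)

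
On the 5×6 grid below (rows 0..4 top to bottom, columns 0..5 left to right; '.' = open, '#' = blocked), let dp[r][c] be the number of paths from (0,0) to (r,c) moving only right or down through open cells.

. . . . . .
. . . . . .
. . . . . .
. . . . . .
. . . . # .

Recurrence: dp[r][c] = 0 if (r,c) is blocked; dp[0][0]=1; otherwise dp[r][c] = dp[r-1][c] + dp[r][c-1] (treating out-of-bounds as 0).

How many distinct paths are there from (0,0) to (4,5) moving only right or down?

56

r\c   0   1   2   3   4   5
  0   1   1   1   1   1   1
  1   1   2   3   4   5   6
  2   1   3   6  10  15  21
  3   1   4  10  20  35  56
  4   1   5  15  35   0  56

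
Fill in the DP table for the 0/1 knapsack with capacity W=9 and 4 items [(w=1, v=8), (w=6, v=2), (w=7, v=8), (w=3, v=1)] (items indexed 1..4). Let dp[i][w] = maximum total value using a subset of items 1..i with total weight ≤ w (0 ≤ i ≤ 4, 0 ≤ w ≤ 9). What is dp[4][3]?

i\w   0   1   2   3   4   5   6   7   8   9
  0   0   0   0   0   0   0   0   0   0   0
  1   0   8   8   8   8   8   8   8   8   8
  2   0   8   8   8   8   8   8  10  10  10
  3   0   8   8   8   8   8   8  10  16  16
  4   0   8   8   8   9   9   9  10  16  16

8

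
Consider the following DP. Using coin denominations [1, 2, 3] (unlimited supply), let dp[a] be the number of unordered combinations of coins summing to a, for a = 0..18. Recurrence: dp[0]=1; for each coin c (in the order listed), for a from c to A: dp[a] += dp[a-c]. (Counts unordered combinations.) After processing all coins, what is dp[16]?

30

after  coin     0     1     2     3     4     5     6     7     8     9    10    11    12    13    14    15    16    17    18
          1     1     1     1     1     1     1     1     1     1     1     1     1     1     1     1     1     1     1     1
          2     1     1     2     2     3     3     4     4     5     5     6     6     7     7     8     8     9     9    10
          3     1     1     2     3     4     5     7     8    10    12    14    16    19    21    24    27    30    33    37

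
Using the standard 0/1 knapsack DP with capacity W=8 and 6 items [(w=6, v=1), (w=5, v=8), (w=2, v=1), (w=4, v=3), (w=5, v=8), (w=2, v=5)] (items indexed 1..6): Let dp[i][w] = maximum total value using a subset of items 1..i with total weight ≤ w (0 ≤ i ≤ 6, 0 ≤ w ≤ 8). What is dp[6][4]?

6

i\w   0   1   2   3   4   5   6   7   8
  0   0   0   0   0   0   0   0   0   0
  1   0   0   0   0   0   0   1   1   1
  2   0   0   0   0   0   8   8   8   8
  3   0   0   1   1   1   8   8   9   9
  4   0   0   1   1   3   8   8   9   9
  5   0   0   1   1   3   8   8   9   9
  6   0   0   5   5   6   8   8  13  13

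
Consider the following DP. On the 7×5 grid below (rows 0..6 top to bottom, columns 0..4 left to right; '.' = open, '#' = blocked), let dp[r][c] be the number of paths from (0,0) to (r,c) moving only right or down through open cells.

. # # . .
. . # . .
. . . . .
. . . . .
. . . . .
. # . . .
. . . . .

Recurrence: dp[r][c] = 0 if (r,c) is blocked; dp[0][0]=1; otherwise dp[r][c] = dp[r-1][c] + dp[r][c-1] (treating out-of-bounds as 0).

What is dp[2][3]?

r\c   0   1   2   3   4
  0   1   0   0   0   0
  1   1   1   0   0   0
  2   1   2   2   2   2
  3   1   3   5   7   9
  4   1   4   9  16  25
  5   1   0   9  25  50
  6   1   1  10  35  85

2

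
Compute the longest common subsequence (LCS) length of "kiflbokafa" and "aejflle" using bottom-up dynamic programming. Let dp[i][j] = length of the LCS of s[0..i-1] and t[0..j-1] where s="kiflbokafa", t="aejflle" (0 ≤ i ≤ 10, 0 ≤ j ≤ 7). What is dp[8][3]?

1

   ''  a  e  j  f  l  l  e
''  0  0  0  0  0  0  0  0
 k  0  0  0  0  0  0  0  0
 i  0  0  0  0  0  0  0  0
 f  0  0  0  0  1  1  1  1
 l  0  0  0  0  1  2  2  2
 b  0  0  0  0  1  2  2  2
 o  0  0  0  0  1  2  2  2
 k  0  0  0  0  1  2  2  2
 a  0  1  1  1  1  2  2  2
 f  0  1  1  1  2  2  2  2
 a  0  1  1  1  2  2  2  2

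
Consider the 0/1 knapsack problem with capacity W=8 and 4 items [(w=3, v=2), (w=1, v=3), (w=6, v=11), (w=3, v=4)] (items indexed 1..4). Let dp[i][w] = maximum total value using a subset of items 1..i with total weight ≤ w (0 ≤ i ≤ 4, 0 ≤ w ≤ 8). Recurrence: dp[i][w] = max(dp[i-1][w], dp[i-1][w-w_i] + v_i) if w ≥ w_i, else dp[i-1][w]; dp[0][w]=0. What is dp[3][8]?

i\w   0   1   2   3   4   5   6   7   8
  0   0   0   0   0   0   0   0   0   0
  1   0   0   0   2   2   2   2   2   2
  2   0   3   3   3   5   5   5   5   5
  3   0   3   3   3   5   5  11  14  14
  4   0   3   3   4   7   7  11  14  14

14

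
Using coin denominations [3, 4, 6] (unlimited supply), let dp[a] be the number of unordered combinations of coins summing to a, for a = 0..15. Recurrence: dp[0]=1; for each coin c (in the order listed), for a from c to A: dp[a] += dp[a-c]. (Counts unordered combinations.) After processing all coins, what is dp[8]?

after  coin     0     1     2     3     4     5     6     7     8     9    10    11    12    13    14    15
          3     1     0     0     1     0     0     1     0     0     1     0     0     1     0     0     1
          4     1     0     0     1     1     0     1     1     1     1     1     1     2     1     1     2
          6     1     0     0     1     1     0     2     1     1     2     2     1     4     2     2     4

1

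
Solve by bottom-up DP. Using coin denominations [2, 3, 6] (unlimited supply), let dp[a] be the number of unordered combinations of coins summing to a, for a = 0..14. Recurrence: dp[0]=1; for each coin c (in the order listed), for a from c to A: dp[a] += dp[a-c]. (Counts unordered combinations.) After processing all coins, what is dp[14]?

after  coin     0     1     2     3     4     5     6     7     8     9    10    11    12    13    14
          2     1     0     1     0     1     0     1     0     1     0     1     0     1     0     1
          3     1     0     1     1     1     1     2     1     2     2     2     2     3     2     3
          6     1     0     1     1     1     1     3     1     3     3     3     3     6     3     6

6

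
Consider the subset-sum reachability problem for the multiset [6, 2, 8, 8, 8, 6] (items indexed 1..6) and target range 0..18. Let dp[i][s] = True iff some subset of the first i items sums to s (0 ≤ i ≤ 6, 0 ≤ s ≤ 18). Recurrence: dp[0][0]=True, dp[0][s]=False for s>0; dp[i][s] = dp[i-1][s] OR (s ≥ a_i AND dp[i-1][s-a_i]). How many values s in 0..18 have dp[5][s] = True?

8

i\s   0   1   2   3   4   5   6   7   8   9  10  11  12  13  14  15  16  17  18
  0   T   F   F   F   F   F   F   F   F   F   F   F   F   F   F   F   F   F   F
  1   T   F   F   F   F   F   T   F   F   F   F   F   F   F   F   F   F   F   F
  2   T   F   T   F   F   F   T   F   T   F   F   F   F   F   F   F   F   F   F
  3   T   F   T   F   F   F   T   F   T   F   T   F   F   F   T   F   T   F   F
  4   T   F   T   F   F   F   T   F   T   F   T   F   F   F   T   F   T   F   T
  5   T   F   T   F   F   F   T   F   T   F   T   F   F   F   T   F   T   F   T
  6   T   F   T   F   F   F   T   F   T   F   T   F   T   F   T   F   T   F   T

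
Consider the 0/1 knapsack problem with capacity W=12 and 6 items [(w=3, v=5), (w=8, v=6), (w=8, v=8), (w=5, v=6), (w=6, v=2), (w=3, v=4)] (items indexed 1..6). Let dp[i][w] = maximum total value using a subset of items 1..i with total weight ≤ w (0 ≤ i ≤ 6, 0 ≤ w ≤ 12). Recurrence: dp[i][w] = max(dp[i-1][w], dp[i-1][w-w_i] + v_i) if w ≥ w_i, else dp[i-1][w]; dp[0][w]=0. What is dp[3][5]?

i\w   0   1   2   3   4   5   6   7   8   9  10  11  12
  0   0   0   0   0   0   0   0   0   0   0   0   0   0
  1   0   0   0   5   5   5   5   5   5   5   5   5   5
  2   0   0   0   5   5   5   5   5   6   6   6  11  11
  3   0   0   0   5   5   5   5   5   8   8   8  13  13
  4   0   0   0   5   5   6   6   6  11  11  11  13  13
  5   0   0   0   5   5   6   6   6  11  11  11  13  13
  6   0   0   0   5   5   6   9   9  11  11  11  15  15

5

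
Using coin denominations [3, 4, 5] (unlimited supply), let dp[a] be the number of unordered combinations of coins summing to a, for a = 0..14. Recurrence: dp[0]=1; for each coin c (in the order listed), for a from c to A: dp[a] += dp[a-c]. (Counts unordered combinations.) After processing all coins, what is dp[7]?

after  coin     0     1     2     3     4     5     6     7     8     9    10    11    12    13    14
          3     1     0     0     1     0     0     1     0     0     1     0     0     1     0     0
          4     1     0     0     1     1     0     1     1     1     1     1     1     2     1     1
          5     1     0     0     1     1     1     1     1     2     2     2     2     3     3     3

1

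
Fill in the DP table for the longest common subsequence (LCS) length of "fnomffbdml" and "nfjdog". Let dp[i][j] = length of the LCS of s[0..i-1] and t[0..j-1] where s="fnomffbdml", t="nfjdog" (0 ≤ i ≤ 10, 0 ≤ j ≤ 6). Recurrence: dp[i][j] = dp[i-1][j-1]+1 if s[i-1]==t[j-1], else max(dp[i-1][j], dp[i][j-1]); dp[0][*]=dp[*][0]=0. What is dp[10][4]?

3

   ''  n  f  j  d  o  g
''  0  0  0  0  0  0  0
 f  0  0  1  1  1  1  1
 n  0  1  1  1  1  1  1
 o  0  1  1  1  1  2  2
 m  0  1  1  1  1  2  2
 f  0  1  2  2  2  2  2
 f  0  1  2  2  2  2  2
 b  0  1  2  2  2  2  2
 d  0  1  2  2  3  3  3
 m  0  1  2  2  3  3  3
 l  0  1  2  2  3  3  3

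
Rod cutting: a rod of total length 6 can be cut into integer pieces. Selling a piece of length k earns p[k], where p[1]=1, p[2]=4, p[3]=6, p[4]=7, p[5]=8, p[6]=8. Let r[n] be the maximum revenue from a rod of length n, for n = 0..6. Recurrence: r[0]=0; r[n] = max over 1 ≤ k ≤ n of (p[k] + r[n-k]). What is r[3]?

   n    0    1    2    3    4    5    6
r[n]    0    1    4    6    8   10   12

6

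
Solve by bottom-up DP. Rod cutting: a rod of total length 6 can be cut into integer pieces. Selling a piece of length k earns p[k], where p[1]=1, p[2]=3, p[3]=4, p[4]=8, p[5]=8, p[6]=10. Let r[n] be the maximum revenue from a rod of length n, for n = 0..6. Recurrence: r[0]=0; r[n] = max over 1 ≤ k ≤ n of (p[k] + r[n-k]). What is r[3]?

4

   n    0    1    2    3    4    5    6
r[n]    0    1    3    4    8    9   11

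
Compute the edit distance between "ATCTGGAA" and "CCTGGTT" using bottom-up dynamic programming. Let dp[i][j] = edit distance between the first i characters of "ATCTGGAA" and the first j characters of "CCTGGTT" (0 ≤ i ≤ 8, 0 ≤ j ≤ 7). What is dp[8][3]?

6

   ''  C  C  T  G  G  T  T
''  0  1  2  3  4  5  6  7
 A  1  1  2  3  4  5  6  7
 T  2  2  2  2  3  4  5  6
 C  3  2  2  3  3  4  5  6
 T  4  3  3  2  3  4  4  5
 G  5  4  4  3  2  3  4  5
 G  6  5  5  4  3  2  3  4
 A  7  6  6  5  4  3  3  4
 A  8  7  7  6  5  4  4  4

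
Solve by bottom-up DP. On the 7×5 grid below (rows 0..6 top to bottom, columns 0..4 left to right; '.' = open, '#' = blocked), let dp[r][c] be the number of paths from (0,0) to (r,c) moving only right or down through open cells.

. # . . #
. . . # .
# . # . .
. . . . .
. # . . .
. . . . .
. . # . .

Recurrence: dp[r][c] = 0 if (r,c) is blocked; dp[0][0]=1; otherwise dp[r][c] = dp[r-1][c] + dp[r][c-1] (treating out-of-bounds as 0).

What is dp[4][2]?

1

r\c   0   1   2   3   4
  0   1   0   0   0   0
  1   1   1   1   0   0
  2   0   1   0   0   0
  3   0   1   1   1   1
  4   0   0   1   2   3
  5   0   0   1   3   6
  6   0   0   0   3   9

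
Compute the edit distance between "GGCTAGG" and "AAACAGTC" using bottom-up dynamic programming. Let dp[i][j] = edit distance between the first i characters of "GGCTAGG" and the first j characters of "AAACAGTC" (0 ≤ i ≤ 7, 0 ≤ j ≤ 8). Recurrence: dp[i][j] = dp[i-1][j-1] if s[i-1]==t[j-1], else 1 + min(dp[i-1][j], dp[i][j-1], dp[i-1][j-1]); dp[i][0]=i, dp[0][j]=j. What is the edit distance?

6

   ''  A  A  A  C  A  G  T  C
''  0  1  2  3  4  5  6  7  8
 G  1  1  2  3  4  5  5  6  7
 G  2  2  2  3  4  5  5  6  7
 C  3  3  3  3  3  4  5  6  6
 T  4  4  4  4  4  4  5  5  6
 A  5  4  4  4  5  4  5  6  6
 G  6  5  5  5  5  5  4  5  6
 G  7  6  6  6  6  6  5  5  6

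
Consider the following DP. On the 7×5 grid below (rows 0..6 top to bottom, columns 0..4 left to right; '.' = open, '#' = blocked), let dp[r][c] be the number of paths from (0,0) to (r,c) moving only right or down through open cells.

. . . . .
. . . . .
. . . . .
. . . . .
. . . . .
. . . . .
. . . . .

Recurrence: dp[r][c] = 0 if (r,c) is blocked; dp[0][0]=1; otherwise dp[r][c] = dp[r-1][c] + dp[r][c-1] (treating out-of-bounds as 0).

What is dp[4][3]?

35

r\c   0   1   2   3   4
  0   1   1   1   1   1
  1   1   2   3   4   5
  2   1   3   6  10  15
  3   1   4  10  20  35
  4   1   5  15  35  70
  5   1   6  21  56 126
  6   1   7  28  84 210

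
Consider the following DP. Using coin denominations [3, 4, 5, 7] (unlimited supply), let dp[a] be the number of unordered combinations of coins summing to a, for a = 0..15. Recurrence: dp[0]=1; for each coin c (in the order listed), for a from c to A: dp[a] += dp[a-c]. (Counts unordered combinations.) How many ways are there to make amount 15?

6

after  coin     0     1     2     3     4     5     6     7     8     9    10    11    12    13    14    15
          3     1     0     0     1     0     0     1     0     0     1     0     0     1     0     0     1
          4     1     0     0     1     1     0     1     1     1     1     1     1     2     1     1     2
          5     1     0     0     1     1     1     1     1     2     2     2     2     3     3     3     4
          7     1     0     0     1     1     1     1     2     2     2     3     3     4     4     5     6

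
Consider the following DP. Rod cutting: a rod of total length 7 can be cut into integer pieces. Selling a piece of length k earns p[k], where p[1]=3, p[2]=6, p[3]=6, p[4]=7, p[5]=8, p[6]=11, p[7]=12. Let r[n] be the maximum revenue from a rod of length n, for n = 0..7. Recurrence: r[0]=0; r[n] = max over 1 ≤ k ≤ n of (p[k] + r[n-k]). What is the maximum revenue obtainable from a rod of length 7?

21

   n    0    1    2    3    4    5    6    7
r[n]    0    3    6    9   12   15   18   21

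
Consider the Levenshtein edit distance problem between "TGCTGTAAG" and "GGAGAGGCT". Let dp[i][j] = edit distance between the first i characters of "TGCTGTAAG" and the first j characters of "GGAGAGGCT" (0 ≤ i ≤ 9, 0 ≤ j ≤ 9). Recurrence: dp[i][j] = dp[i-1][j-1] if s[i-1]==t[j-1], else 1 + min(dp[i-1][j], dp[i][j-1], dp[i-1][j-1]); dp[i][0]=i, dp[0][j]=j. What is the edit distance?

7

   ''  G  G  A  G  A  G  G  C  T
''  0  1  2  3  4  5  6  7  8  9
 T  1  1  2  3  4  5  6  7  8  8
 G  2  1  1  2  3  4  5  6  7  8
 C  3  2  2  2  3  4  5  6  6  7
 T  4  3  3  3  3  4  5  6  7  6
 G  5  4  3  4  3  4  4  5  6  7
 T  6  5  4  4  4  4  5  5  6  6
 A  7  6  5  4  5  4  5  6  6  7
 A  8  7  6  5  5  5  5  6  7  7
 G  9  8  7  6  5  6  5  5  6  7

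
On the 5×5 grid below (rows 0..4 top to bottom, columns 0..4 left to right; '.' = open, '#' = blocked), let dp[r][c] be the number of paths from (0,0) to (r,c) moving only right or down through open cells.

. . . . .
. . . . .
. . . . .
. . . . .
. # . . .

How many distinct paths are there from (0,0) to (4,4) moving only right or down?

65

r\c   0   1   2   3   4
  0   1   1   1   1   1
  1   1   2   3   4   5
  2   1   3   6  10  15
  3   1   4  10  20  35
  4   1   0  10  30  65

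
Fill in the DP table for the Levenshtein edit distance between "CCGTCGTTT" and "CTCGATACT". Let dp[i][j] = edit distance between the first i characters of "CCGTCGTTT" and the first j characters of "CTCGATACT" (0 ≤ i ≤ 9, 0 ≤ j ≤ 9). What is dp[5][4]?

3

   ''  C  T  C  G  A  T  A  C  T
''  0  1  2  3  4  5  6  7  8  9
 C  1  0  1  2  3  4  5  6  7  8
 C  2  1  1  1  2  3  4  5  6  7
 G  3  2  2  2  1  2  3  4  5  6
 T  4  3  2  3  2  2  2  3  4  5
 C  5  4  3  2  3  3  3  3  3  4
 G  6  5  4  3  2  3  4  4  4  4
 T  7  6  5  4  3  3  3  4  5  4
 T  8  7  6  5  4  4  3  4  5  5
 T  9  8  7  6  5  5  4  4  5  5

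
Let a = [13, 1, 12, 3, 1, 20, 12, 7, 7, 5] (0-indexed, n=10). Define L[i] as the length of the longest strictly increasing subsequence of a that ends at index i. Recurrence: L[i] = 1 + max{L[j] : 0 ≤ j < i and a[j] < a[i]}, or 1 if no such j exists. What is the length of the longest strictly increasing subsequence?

3

   i    0    1    2    3    4    5    6    7    8    9
a[i]   13    1   12    3    1   20   12    7    7    5
L[i]    1    1    2    2    1    3    3    3    3    3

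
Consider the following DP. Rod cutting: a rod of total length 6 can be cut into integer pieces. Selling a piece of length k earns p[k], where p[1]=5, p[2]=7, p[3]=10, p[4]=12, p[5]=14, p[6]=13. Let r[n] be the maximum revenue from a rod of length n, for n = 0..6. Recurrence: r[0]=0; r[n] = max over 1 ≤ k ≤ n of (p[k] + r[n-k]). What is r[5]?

25

   n    0    1    2    3    4    5    6
r[n]    0    5   10   15   20   25   30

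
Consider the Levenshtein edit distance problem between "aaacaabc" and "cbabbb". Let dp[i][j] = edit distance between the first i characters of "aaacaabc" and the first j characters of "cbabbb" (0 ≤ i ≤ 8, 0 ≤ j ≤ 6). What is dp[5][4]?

4

   ''  c  b  a  b  b  b
''  0  1  2  3  4  5  6
 a  1  1  2  2  3  4  5
 a  2  2  2  2  3  4  5
 a  3  3  3  2  3  4  5
 c  4  3  4  3  3  4  5
 a  5  4  4  4  4  4  5
 a  6  5  5  4  5  5  5
 b  7  6  5  5  4  5  5
 c  8  7  6  6  5  5  6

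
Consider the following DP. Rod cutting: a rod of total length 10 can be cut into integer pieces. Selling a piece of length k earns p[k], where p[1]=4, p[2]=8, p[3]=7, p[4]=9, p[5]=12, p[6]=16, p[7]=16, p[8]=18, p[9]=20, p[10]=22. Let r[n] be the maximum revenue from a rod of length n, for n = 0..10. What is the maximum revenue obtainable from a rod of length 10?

   n    0    1    2    3    4    5    6    7    8    9   10
r[n]    0    4    8   12   16   20   24   28   32   36   40

40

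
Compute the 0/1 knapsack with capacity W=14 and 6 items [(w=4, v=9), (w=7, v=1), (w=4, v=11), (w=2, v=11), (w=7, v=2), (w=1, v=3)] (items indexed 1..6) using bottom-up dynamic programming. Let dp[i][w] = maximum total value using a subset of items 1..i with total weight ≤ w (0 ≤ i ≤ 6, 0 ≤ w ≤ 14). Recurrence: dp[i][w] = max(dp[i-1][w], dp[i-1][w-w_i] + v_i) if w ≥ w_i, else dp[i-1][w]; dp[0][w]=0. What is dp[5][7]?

i\w   0   1   2   3   4   5   6   7   8   9  10  11  12  13  14
  0   0   0   0   0   0   0   0   0   0   0   0   0   0   0   0
  1   0   0   0   0   9   9   9   9   9   9   9   9   9   9   9
  2   0   0   0   0   9   9   9   9   9   9   9  10  10  10  10
  3   0   0   0   0  11  11  11  11  20  20  20  20  20  20  20
  4   0   0  11  11  11  11  22  22  22  22  31  31  31  31  31
  5   0   0  11  11  11  11  22  22  22  22  31  31  31  31  31
  6   0   3  11  14  14  14  22  25  25  25  31  34  34  34  34

22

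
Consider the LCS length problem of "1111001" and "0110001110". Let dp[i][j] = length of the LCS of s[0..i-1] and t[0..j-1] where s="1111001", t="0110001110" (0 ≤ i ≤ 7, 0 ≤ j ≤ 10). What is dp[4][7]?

   ''  0  1  1  0  0  0  1  1  1  0
''  0  0  0  0  0  0  0  0  0  0  0
 1  0  0  1  1  1  1  1  1  1  1  1
 1  0  0  1  2  2  2  2  2  2  2  2
 1  0  0  1  2  2  2  2  3  3  3  3
 1  0  0  1  2  2  2  2  3  4  4  4
 0  0  1  1  2  3  3  3  3  4  4  5
 0  0  1  1  2  3  4  4  4  4  4  5
 1  0  1  2  2  3  4  4  5  5  5  5

3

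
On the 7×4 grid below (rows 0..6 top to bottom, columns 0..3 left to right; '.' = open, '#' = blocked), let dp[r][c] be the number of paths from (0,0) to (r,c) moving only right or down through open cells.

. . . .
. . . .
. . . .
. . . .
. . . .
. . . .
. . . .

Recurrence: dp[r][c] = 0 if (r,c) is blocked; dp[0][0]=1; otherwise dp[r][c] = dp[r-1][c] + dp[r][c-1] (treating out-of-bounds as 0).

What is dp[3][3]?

r\c   0   1   2   3
  0   1   1   1   1
  1   1   2   3   4
  2   1   3   6  10
  3   1   4  10  20
  4   1   5  15  35
  5   1   6  21  56
  6   1   7  28  84

20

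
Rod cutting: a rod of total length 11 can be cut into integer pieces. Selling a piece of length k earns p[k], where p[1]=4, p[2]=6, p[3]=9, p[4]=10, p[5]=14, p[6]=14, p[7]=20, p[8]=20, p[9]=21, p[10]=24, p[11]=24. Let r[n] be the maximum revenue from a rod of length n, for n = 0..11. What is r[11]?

44

   n    0    1    2    3    4    5    6    7    8    9   10   11
r[n]    0    4    8   12   16   20   24   28   32   36   40   44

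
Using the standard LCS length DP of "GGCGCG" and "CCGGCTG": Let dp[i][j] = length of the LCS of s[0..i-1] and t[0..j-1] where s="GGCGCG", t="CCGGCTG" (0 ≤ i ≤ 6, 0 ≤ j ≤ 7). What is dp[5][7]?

   ''  C  C  G  G  C  T  G
''  0  0  0  0  0  0  0  0
 G  0  0  0  1  1  1  1  1
 G  0  0  0  1  2  2  2  2
 C  0  1  1  1  2  3  3  3
 G  0  1  1  2  2  3  3  4
 C  0  1  2  2  2  3  3  4
 G  0  1  2  3  3  3  3  4

4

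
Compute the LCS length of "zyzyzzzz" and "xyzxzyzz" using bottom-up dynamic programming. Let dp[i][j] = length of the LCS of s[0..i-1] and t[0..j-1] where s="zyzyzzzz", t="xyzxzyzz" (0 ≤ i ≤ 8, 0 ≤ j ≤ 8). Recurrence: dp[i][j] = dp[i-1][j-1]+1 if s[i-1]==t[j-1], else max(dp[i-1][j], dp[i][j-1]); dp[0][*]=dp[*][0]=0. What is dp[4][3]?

   ''  x  y  z  x  z  y  z  z
''  0  0  0  0  0  0  0  0  0
 z  0  0  0  1  1  1  1  1  1
 y  0  0  1  1  1  1  2  2  2
 z  0  0  1  2  2  2  2  3  3
 y  0  0  1  2  2  2  3  3  3
 z  0  0  1  2  2  3  3  4  4
 z  0  0  1  2  2  3  3  4  5
 z  0  0  1  2  2  3  3  4  5
 z  0  0  1  2  2  3  3  4  5

2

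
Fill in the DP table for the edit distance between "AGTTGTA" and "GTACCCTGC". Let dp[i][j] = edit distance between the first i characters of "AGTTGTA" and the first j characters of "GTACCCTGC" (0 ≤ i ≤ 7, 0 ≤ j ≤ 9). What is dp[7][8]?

6

   ''  G  T  A  C  C  C  T  G  C
''  0  1  2  3  4  5  6  7  8  9
 A  1  1  2  2  3  4  5  6  7  8
 G  2  1  2  3  3  4  5  6  6  7
 T  3  2  1  2  3  4  5  5  6  7
 T  4  3  2  2  3  4  5  5  6  7
 G  5  4  3  3  3  4  5  6  5  6
 T  6  5  4  4  4  4  5  5  6  6
 A  7  6  5  4  5  5  5  6  6  7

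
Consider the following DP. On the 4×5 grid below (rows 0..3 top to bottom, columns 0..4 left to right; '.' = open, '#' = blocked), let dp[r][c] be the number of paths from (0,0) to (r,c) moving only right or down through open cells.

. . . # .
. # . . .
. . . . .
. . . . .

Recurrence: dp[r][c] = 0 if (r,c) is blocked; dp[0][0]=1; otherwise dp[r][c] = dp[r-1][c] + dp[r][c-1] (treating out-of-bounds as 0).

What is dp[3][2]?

4

r\c   0   1   2   3   4
  0   1   1   1   0   0
  1   1   0   1   1   1
  2   1   1   2   3   4
  3   1   2   4   7  11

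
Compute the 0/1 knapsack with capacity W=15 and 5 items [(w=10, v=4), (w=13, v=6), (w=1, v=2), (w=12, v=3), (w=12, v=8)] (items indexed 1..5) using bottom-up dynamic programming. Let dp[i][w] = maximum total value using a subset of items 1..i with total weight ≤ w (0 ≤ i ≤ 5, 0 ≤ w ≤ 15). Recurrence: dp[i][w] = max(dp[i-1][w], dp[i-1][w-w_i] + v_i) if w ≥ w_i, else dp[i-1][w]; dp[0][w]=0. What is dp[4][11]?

6

i\w   0   1   2   3   4   5   6   7   8   9  10  11  12  13  14  15
  0   0   0   0   0   0   0   0   0   0   0   0   0   0   0   0   0
  1   0   0   0   0   0   0   0   0   0   0   4   4   4   4   4   4
  2   0   0   0   0   0   0   0   0   0   0   4   4   4   6   6   6
  3   0   2   2   2   2   2   2   2   2   2   4   6   6   6   8   8
  4   0   2   2   2   2   2   2   2   2   2   4   6   6   6   8   8
  5   0   2   2   2   2   2   2   2   2   2   4   6   8  10  10  10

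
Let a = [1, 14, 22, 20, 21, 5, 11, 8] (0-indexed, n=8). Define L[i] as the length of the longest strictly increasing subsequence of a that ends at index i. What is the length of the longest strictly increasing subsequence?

   i    0    1    2    3    4    5    6    7
a[i]    1   14   22   20   21    5   11    8
L[i]    1    2    3    3    4    2    3    3

4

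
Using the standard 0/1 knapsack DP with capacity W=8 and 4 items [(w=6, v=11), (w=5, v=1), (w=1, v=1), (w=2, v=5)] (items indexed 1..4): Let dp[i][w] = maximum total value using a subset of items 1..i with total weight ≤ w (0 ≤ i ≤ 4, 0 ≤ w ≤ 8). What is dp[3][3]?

1

i\w   0   1   2   3   4   5   6   7   8
  0   0   0   0   0   0   0   0   0   0
  1   0   0   0   0   0   0  11  11  11
  2   0   0   0   0   0   1  11  11  11
  3   0   1   1   1   1   1  11  12  12
  4   0   1   5   6   6   6  11  12  16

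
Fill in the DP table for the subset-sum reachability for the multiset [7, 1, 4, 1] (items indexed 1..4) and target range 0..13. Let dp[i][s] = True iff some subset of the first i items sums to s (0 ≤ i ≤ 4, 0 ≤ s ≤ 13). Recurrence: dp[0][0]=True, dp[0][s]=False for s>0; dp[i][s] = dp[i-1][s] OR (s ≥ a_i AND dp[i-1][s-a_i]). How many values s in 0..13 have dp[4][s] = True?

i\s   0   1   2   3   4   5   6   7   8   9  10  11  12  13
  0   T   F   F   F   F   F   F   F   F   F   F   F   F   F
  1   T   F   F   F   F   F   F   T   F   F   F   F   F   F
  2   T   T   F   F   F   F   F   T   T   F   F   F   F   F
  3   T   T   F   F   T   T   F   T   T   F   F   T   T   F
  4   T   T   T   F   T   T   T   T   T   T   F   T   T   T

12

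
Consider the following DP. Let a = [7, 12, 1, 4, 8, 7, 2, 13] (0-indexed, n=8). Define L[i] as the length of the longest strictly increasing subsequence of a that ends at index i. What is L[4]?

   i    0    1    2    3    4    5    6    7
a[i]    7   12    1    4    8    7    2   13
L[i]    1    2    1    2    3    3    2    4

3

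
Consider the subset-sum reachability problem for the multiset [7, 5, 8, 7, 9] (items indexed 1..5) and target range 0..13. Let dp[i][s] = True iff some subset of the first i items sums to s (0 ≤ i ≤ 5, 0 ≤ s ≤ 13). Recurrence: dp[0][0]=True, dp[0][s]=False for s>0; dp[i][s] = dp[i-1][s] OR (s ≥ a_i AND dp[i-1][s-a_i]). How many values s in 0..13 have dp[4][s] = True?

i\s   0   1   2   3   4   5   6   7   8   9  10  11  12  13
  0   T   F   F   F   F   F   F   F   F   F   F   F   F   F
  1   T   F   F   F   F   F   F   T   F   F   F   F   F   F
  2   T   F   F   F   F   T   F   T   F   F   F   F   T   F
  3   T   F   F   F   F   T   F   T   T   F   F   F   T   T
  4   T   F   F   F   F   T   F   T   T   F   F   F   T   T
  5   T   F   F   F   F   T   F   T   T   T   F   F   T   T

6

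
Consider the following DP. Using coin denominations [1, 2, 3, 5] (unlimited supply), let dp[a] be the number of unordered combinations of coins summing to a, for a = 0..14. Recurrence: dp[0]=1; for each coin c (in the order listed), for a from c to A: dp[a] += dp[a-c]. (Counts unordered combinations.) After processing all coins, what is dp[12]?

29

after  coin     0     1     2     3     4     5     6     7     8     9    10    11    12    13    14
          1     1     1     1     1     1     1     1     1     1     1     1     1     1     1     1
          2     1     1     2     2     3     3     4     4     5     5     6     6     7     7     8
          3     1     1     2     3     4     5     7     8    10    12    14    16    19    21    24
          5     1     1     2     3     4     6     8    10    13    16    20    24    29    34    40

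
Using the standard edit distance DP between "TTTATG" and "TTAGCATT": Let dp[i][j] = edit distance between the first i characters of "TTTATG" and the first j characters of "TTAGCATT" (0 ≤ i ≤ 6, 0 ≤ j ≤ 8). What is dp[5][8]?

   ''  T  T  A  G  C  A  T  T
''  0  1  2  3  4  5  6  7  8
 T  1  0  1  2  3  4  5  6  7
 T  2  1  0  1  2  3  4  5  6
 T  3  2  1  1  2  3  4  4  5
 A  4  3  2  1  2  3  3  4  5
 T  5  4  3  2  2  3  4  3  4
 G  6  5  4  3  2  3  4  4  4

4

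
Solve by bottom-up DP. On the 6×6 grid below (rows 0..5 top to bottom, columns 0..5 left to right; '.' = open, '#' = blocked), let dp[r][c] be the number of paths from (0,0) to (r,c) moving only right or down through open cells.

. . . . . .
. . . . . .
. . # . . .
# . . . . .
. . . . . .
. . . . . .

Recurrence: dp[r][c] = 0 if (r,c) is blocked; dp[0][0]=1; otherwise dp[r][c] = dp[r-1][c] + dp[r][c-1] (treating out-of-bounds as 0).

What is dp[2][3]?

r\c   0   1   2   3   4   5
  0   1   1   1   1   1   1
  1   1   2   3   4   5   6
  2   1   3   0   4   9  15
  3   0   3   3   7  16  31
  4   0   3   6  13  29  60
  5   0   3   9  22  51 111

4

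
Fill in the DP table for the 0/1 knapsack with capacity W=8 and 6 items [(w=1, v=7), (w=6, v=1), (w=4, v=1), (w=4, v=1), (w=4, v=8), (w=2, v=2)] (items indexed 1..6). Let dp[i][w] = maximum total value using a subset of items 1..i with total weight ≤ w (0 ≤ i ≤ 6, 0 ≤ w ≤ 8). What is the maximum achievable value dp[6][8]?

i\w   0   1   2   3   4   5   6   7   8
  0   0   0   0   0   0   0   0   0   0
  1   0   7   7   7   7   7   7   7   7
  2   0   7   7   7   7   7   7   8   8
  3   0   7   7   7   7   8   8   8   8
  4   0   7   7   7   7   8   8   8   8
  5   0   7   7   7   8  15  15  15  15
  6   0   7   7   9   9  15  15  17  17

17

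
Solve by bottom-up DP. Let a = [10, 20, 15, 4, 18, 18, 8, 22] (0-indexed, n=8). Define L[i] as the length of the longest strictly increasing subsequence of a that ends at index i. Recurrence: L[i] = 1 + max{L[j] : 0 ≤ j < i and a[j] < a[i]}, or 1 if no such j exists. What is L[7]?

   i    0    1    2    3    4    5    6    7
a[i]   10   20   15    4   18   18    8   22
L[i]    1    2    2    1    3    3    2    4

4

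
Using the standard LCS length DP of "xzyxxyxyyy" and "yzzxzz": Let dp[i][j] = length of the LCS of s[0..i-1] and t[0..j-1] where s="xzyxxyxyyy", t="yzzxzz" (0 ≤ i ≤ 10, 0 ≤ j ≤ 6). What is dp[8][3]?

   ''  y  z  z  x  z  z
''  0  0  0  0  0  0  0
 x  0  0  0  0  1  1  1
 z  0  0  1  1  1  2  2
 y  0  1  1  1  1  2  2
 x  0  1  1  1  2  2  2
 x  0  1  1  1  2  2  2
 y  0  1  1  1  2  2  2
 x  0  1  1  1  2  2  2
 y  0  1  1  1  2  2  2
 y  0  1  1  1  2  2  2
 y  0  1  1  1  2  2  2

1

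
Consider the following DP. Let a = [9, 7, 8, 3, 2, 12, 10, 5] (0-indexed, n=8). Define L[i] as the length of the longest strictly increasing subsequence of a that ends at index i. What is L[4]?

1

   i    0    1    2    3    4    5    6    7
a[i]    9    7    8    3    2   12   10    5
L[i]    1    1    2    1    1    3    3    2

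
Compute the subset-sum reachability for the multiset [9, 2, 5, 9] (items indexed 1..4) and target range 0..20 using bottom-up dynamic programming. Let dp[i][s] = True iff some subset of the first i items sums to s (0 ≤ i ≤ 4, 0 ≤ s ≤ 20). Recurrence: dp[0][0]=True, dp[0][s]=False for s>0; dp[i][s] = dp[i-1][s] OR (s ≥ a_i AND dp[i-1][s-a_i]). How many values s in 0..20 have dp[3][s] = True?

8

i\s   0   1   2   3   4   5   6   7   8   9  10  11  12  13  14  15  16  17  18  19  20
  0   T   F   F   F   F   F   F   F   F   F   F   F   F   F   F   F   F   F   F   F   F
  1   T   F   F   F   F   F   F   F   F   T   F   F   F   F   F   F   F   F   F   F   F
  2   T   F   T   F   F   F   F   F   F   T   F   T   F   F   F   F   F   F   F   F   F
  3   T   F   T   F   F   T   F   T   F   T   F   T   F   F   T   F   T   F   F   F   F
  4   T   F   T   F   F   T   F   T   F   T   F   T   F   F   T   F   T   F   T   F   T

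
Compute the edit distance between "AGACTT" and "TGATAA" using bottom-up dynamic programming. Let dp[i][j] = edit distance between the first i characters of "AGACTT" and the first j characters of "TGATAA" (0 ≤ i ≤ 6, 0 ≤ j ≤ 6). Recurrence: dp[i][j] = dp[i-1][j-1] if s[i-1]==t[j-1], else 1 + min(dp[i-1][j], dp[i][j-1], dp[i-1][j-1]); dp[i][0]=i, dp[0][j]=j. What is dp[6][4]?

   ''  T  G  A  T  A  A
''  0  1  2  3  4  5  6
 A  1  1  2  2  3  4  5
 G  2  2  1  2  3  4  5
 A  3  3  2  1  2  3  4
 C  4  4  3  2  2  3  4
 T  5  4  4  3  2  3  4
 T  6  5  5  4  3  3  4

3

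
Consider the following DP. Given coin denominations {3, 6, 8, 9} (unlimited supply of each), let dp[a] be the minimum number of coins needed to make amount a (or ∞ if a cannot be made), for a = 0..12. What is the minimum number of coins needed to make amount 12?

2

 a  0  1  2  3  4  5  6  7  8  9 10 11 12
dp  0  -  -  1  -  -  1  -  1  1  -  2  2
(- denotes ∞ / unreachable)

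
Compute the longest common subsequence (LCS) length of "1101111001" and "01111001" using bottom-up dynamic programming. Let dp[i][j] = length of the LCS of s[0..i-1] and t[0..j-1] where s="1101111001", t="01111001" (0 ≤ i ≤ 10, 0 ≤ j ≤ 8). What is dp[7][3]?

3

   ''  0  1  1  1  1  0  0  1
''  0  0  0  0  0  0  0  0  0
 1  0  0  1  1  1  1  1  1  1
 1  0  0  1  2  2  2  2  2  2
 0  0  1  1  2  2  2  3  3  3
 1  0  1  2  2  3  3  3  3  4
 1  0  1  2  3  3  4  4  4  4
 1  0  1  2  3  4  4  4  4  5
 1  0  1  2  3  4  5  5  5  5
 0  0  1  2  3  4  5  6  6  6
 0  0  1  2  3  4  5  6  7  7
 1  0  1  2  3  4  5  6  7  8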